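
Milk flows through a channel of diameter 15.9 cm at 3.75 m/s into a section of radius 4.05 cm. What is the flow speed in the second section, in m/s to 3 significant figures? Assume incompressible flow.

14.4 m/s

By continuity, v₂ = v₁·A₁/A₂ = 3.75·(199/51.5) = 14.4 m/s.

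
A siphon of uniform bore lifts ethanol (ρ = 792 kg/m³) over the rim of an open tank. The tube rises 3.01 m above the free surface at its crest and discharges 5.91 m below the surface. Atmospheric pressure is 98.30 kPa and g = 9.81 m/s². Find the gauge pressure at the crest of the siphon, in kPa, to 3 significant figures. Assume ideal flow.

From the surface to the outlet (both open to atmosphere, surface at rest): v = √(2g·h_out) = √(2·9.81·5.91) = 10.8 m/s.
Continuity keeps v the same throughout the tube; from surface to crest, P_atm + 0 = P_top + ½ρv² + ρg·h_top.
P_top = 98300 − ½·792·10.8² − 792·9.81·3.01 = 29000 Pa. So P_gauge = P_top − P_atm = -69300 Pa.

-69.3 kPa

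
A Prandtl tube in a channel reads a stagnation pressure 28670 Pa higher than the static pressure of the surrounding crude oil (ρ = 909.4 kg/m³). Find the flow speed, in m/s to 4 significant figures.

Bernoulli between the free stream and the stagnation point: ½ρv² = P_stag − P_static.
v = √(2ΔP/ρ) = √(2·28670/909.4) = 7.941 m/s.

v ≈ 7.941 m/s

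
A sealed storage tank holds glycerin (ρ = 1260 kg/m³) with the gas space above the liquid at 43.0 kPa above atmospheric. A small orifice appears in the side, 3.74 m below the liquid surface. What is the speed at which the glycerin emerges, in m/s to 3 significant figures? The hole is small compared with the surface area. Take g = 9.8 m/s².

v ≈ 11.9 m/s

Take point 1 at the surface (v₁ ≈ 0) and point 2 at the hole (at atmospheric pressure). Bernoulli: P₁ + ρg h = P_atm + ½ρv₂².
With P₁ − P_atm = 43000 Pa, v₂ = √(2gh + 2ΔP/ρ) = √(2·9.8·3.74 + 2·43000/1260) = 11.9 m/s.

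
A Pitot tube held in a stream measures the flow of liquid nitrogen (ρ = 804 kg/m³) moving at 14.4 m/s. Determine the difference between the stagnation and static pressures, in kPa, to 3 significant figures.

ΔP ≈ 83.4 kPa

The dynamic pressure equals the rise in static pressure at the stagnation point: ΔP = ½ρv².
ΔP = ½·804·14.4² = 83400 Pa.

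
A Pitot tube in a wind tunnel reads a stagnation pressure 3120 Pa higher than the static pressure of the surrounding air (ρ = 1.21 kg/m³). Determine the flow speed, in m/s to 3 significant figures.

v ≈ 71.8 m/s

The dynamic pressure equals the rise in static pressure at the stagnation point: ΔP = ½ρv².
v = √(2ΔP/ρ) = √(2·3120/1.21) = 71.8 m/s.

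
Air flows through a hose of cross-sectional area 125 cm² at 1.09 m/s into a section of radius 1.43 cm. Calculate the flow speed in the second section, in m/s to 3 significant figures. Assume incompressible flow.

The volume flow rate is constant, so v₂ = (A₁/A₂)v₁ = (125/6.42)·1.09 = 21.2 m/s.

v₂ ≈ 21.2 m/s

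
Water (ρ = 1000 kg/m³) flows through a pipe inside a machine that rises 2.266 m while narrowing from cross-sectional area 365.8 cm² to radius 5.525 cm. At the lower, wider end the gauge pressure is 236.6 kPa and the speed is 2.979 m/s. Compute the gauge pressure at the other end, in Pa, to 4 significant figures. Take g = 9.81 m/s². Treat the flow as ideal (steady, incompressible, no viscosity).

The volume flow rate is constant, so v₂ = (A₁/A₂)v₁ = (365.8/95.90)·2.979 = 11.36 m/s.
Energy conservation along the streamline gives P₂ = P₁ − ½ρ(v₂² − v₁²) − ρg(h₂ − h₁).
P₂ = 236600 + ½·1000·(2.979² − 11.36²) − 1000·9.81·(+2.266) = 236600 + (-60120) − (22230) = 154200 Pa.

P₂ ≈ 154200 Pa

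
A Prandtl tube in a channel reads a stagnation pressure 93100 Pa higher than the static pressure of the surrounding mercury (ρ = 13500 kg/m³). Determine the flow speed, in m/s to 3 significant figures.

v ≈ 3.71 m/s

At the stagnation point the flow is brought to rest, so Bernoulli gives P_stag − P_static = ½ρv².
v = √(2ΔP/ρ) = √(2·93100/13500) = 3.71 m/s.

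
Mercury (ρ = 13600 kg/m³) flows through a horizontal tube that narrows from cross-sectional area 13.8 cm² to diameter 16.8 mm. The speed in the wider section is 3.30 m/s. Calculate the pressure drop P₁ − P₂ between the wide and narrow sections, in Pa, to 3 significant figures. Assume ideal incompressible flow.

ΔP ≈ 2800000 Pa

By continuity, v₂ = v₁·A₁/A₂ = 3.30·(13.8/2.22) = 20.5 m/s.
Bernoulli (h₁ = h₂): P₁ − P₂ = ½ρ(v₂² − v₁²).
P₁ − P₂ = ½·13600·(20.5² − 3.30²) = ½·13600·411 = 2800000 Pa.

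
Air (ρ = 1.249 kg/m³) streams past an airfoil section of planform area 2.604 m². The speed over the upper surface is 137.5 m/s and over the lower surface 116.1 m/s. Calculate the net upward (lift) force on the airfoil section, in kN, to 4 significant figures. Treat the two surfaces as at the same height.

F ≈ 8.825 kN

With equal heights on the two surfaces, Bernoulli gives P_lower − P_upper = ½ρ(v_upper² − v_lower²).
ΔP = ½·1.249·(137.5² − 116.1²) = 3389 Pa.
Lift = ΔP · A = 3389 × 2.604 = 8825 N.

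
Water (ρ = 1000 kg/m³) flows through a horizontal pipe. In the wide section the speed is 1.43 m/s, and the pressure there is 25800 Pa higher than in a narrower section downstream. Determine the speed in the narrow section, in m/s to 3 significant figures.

Along the level pipe P + ½ρv² is conserved, hence v₂² = v₁² + 2(P₁ − P₂)/ρ.
v₂ = √(1.43² + 2·25800/1000) = √(2.04 + 51.6) = 7.32 m/s.

v₂ ≈ 7.32 m/s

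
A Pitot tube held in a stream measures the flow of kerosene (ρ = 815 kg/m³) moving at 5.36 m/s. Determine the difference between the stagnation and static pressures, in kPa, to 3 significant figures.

ΔP = 11.7 kPa

The dynamic pressure equals the rise in static pressure at the stagnation point: ΔP = ½ρv².
ΔP = ½·815·5.36² = 11700 Pa.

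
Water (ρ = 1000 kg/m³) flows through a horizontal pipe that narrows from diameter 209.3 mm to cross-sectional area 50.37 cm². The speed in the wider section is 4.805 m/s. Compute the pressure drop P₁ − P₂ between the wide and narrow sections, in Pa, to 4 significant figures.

By continuity, v₂ = v₁·A₁/A₂ = 4.805·(344.1/50.37) = 32.82 m/s.
Bernoulli (h₁ = h₂): P₁ − P₂ = ½ρ(v₂² − v₁²).
P₁ − P₂ = ½·1000·(32.82² − 4.805²) = ½·1000·1054 = 527100 Pa.

527100 Pa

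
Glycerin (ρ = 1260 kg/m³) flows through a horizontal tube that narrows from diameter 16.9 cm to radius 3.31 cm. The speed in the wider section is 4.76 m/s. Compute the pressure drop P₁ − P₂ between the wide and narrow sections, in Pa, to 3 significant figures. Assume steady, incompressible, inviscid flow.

592000 Pa

By continuity, v₂ = v₁·A₁/A₂ = 4.76·(224/34.4) = 31.0 m/s.
Bernoulli (h₁ = h₂): P₁ − P₂ = ½ρ(v₂² − v₁²).
P₁ − P₂ = ½·1260·(31.0² − 4.76²) = ½·1260·940 = 592000 Pa.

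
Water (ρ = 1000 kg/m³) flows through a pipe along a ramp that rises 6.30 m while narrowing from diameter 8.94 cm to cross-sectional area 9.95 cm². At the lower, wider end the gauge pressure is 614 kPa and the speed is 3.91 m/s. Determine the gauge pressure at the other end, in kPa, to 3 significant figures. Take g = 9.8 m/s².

P₂ = 256 kPa

The volume flow rate is constant, so v₂ = (A₁/A₂)v₁ = (62.8/9.95)·3.91 = 24.7 m/s.
Applying Bernoulli between the two ends and solving for P₂: P₂ = P₁ + ½ρ(v₁² − v₂²) − ρgΔh.
P₂ = 614000 + ½·1000·(3.91² − 24.7²) − 1000·9.8·(+6.30) = 614000 + (-297000) − (61700) = 256000 Pa.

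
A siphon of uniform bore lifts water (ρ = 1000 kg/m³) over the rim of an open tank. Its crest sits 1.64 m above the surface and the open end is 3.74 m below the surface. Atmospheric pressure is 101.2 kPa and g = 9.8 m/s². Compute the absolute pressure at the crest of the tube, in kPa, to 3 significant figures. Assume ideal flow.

The outlet speed comes from Torricelli: v = √(2g·3.74) = 8.56 m/s.
Continuity keeps v the same throughout the tube; from surface to crest, P_atm + 0 = P_top + ½ρv² + ρg·h_top.
P_top = 101200 − ½·1000·8.56² − 1000·9.8·1.64 = 48500 Pa.

P_top ≈ 48.5 kPa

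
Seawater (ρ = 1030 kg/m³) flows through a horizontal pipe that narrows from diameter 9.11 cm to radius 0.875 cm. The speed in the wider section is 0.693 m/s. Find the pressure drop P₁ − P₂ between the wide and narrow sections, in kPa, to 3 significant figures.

ΔP = 181 kPa

Continuity gives A₁v₁ = A₂v₂, so v₂ = (65.2 cm²)/(2.41 cm²) × 0.693 m/s = 18.8 m/s.
With no height change, Bernoulli's equation is P₁ + ½ρv₁² = P₂ + ½ρv₂².
P₁ − P₂ = ½·1030·(18.8² − 0.693²) = ½·1030·352 = 181000 Pa.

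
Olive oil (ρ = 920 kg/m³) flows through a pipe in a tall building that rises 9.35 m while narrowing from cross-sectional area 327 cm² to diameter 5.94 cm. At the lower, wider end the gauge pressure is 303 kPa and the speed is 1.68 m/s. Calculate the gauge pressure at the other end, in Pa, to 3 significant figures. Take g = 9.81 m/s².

By continuity, v₂ = v₁·A₁/A₂ = 1.68·(327/27.7) = 19.8 m/s.
Applying Bernoulli between the two ends and solving for P₂: P₂ = P₁ + ½ρ(v₁² − v₂²) − ρgΔh.
P₂ = 303000 + ½·920·(1.68² − 19.8²) − 920·9.81·(+9.35) = 303000 + (-179000) − (84400) = 39100 Pa.

P₂ = 39100 Pa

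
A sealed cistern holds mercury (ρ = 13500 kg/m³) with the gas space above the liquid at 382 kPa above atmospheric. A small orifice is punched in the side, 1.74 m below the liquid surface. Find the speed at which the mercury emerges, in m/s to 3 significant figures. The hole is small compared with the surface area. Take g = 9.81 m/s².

9.53 m/s

Take point 1 at the surface (v₁ ≈ 0) and point 2 at the hole (at atmospheric pressure). Bernoulli: P₁ + ρg h = P_atm + ½ρv₂².
With P₁ − P_atm = 382000 Pa, v₂ = √(2gh + 2ΔP/ρ) = √(2·9.81·1.74 + 2·382000/13500) = 9.53 m/s.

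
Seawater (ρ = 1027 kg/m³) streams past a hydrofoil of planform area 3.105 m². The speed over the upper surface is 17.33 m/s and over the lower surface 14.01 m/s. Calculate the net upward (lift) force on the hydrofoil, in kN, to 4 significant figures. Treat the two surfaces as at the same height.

With equal heights on the two surfaces, Bernoulli gives P_lower − P_upper = ½ρ(v_upper² − v_lower²).
ΔP = ½·1027·(17.33² − 14.01²) = 53430 Pa.
Lift = ΔP · A = 53430 × 3.105 = 165900 N.

165.9 kN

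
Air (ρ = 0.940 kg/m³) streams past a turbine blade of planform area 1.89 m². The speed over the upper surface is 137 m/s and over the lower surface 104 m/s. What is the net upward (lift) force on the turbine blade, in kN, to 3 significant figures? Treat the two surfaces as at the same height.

With equal heights on the two surfaces, Bernoulli gives P_lower − P_upper = ½ρ(v_upper² − v_lower²).
ΔP = ½·0.940·(137² − 104²) = 3740 Pa.
Lift = ΔP · A = 3740 × 1.89 = 7060 N.

7.06 kN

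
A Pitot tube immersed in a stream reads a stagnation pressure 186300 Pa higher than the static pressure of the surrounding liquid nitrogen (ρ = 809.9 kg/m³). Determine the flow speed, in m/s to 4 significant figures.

v ≈ 21.45 m/s

Bernoulli between the free stream and the stagnation point: ½ρv² = P_stag − P_static.
v = √(2ΔP/ρ) = √(2·186300/809.9) = 21.45 m/s.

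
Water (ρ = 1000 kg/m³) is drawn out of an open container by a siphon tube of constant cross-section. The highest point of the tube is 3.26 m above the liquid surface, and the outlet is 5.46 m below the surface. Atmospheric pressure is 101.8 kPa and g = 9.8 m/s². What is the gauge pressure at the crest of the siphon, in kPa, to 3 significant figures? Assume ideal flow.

From the surface to the outlet (both open to atmosphere, surface at rest): v = √(2g·h_out) = √(2·9.8·5.46) = 10.3 m/s.
With constant cross-section the crest speed equals v; applying Bernoulli from the surface up to the crest, P_top = P_atm − ½ρv² − ρg·h_top.
P_top = 101800 − ½·1000·10.3² − 1000·9.8·3.26 = 16300 Pa. So P_gauge = P_top − P_atm = -85500 Pa.

P_gauge ≈ -85.5 kPa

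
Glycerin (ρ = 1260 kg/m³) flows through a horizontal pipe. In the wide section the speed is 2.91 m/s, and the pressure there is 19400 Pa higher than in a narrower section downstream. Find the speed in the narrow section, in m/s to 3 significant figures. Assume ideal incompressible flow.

Horizontal Bernoulli: P₁ + ½ρv₁² = P₂ + ½ρv₂², so v₂² = v₁² + 2(P₁ − P₂)/ρ.
v₂ = √(2.91² + 2·19400/1260) = √(8.47 + 30.8) = 6.27 m/s.

v₂ ≈ 6.27 m/s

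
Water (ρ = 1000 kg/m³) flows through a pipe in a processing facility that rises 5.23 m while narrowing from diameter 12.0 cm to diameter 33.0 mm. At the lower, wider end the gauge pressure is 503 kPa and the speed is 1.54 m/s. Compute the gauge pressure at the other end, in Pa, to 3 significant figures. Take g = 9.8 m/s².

Continuity gives A₁v₁ = A₂v₂, so v₂ = (113 cm²)/(8.55 cm²) × 1.54 m/s = 20.4 m/s.
Energy conservation along the streamline gives P₂ = P₁ − ½ρ(v₂² − v₁²) − ρg(h₂ − h₁).
P₂ = 503000 + ½·1000·(1.54² − 20.4²) − 1000·9.8·(+5.23) = 503000 + (-206000) − (51300) = 246000 Pa.

P₂ = 246000 Pa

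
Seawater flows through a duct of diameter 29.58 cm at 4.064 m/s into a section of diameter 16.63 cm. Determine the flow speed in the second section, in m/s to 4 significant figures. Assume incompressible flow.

The volume flow rate is constant, so v₂ = (A₁/A₂)v₁ = (687.2/217.2)·4.064 = 12.86 m/s.

v₂ ≈ 12.86 m/s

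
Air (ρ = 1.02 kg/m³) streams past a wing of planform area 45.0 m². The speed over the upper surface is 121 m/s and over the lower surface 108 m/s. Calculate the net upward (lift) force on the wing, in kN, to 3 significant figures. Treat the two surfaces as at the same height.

The faster flow above has the lower pressure; Bernoulli (same height) gives ΔP = ½ρ(v_up² − v_low²).
ΔP = ½·1.02·(121² − 108²) = 1520 Pa.
Lift = ΔP · A = 1520 × 45.0 = 68300 N.

68.3 kN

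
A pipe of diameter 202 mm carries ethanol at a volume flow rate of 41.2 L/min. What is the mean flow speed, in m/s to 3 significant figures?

v = 0.0214 m/s

Q = 41.2 L/min = 0.000687 m³/s.
v = Q/A = 0.000687 / 0.0320 = 0.0214 m/s.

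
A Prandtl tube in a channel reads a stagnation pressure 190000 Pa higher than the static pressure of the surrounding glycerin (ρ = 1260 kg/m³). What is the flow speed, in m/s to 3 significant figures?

Bernoulli between the free stream and the stagnation point: ½ρv² = P_stag − P_static.
v = √(2ΔP/ρ) = √(2·190000/1260) = 17.4 m/s.

17.4 m/s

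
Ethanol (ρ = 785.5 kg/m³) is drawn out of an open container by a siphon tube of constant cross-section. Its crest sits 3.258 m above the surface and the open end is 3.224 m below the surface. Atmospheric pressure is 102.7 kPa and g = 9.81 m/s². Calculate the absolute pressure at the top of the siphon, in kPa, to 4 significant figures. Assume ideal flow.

P_top ≈ 52.75 kPa

Bernoulli surface→outlet gives ½v² = g·h_out, so v = √(2·9.81·3.224) = 7.953 m/s.
Continuity keeps v the same throughout the tube; from surface to crest, P_atm + 0 = P_top + ½ρv² + ρg·h_top.
P_top = 102700 − ½·785.5·7.953² − 785.5·9.81·3.258 = 52750 Pa.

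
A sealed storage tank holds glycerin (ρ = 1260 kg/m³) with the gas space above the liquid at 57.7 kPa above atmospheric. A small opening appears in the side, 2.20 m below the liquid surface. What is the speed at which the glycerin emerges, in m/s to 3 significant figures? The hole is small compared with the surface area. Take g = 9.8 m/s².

11.6 m/s

Take point 1 at the surface (v₁ ≈ 0) and point 2 at the hole (at atmospheric pressure). Bernoulli: P₁ + ρg h = P_atm + ½ρv₂².
With P₁ − P_atm = 57700 Pa, v₂ = √(2gh + 2ΔP/ρ) = √(2·9.8·2.20 + 2·57700/1260) = 11.6 m/s.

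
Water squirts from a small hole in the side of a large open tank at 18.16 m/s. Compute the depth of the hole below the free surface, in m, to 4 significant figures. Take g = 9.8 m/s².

Torricelli: v = √(2gh), so h = v²/(2g).
h = 18.16²/(2·9.8) = 329.8/19.60 = 16.83 m.

h ≈ 16.83 m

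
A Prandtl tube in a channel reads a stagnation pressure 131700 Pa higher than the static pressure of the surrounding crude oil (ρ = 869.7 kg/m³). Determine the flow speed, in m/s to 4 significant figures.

Bernoulli between the free stream and the stagnation point: ½ρv² = P_stag − P_static.
v = √(2ΔP/ρ) = √(2·131700/869.7) = 17.40 m/s.

v ≈ 17.40 m/s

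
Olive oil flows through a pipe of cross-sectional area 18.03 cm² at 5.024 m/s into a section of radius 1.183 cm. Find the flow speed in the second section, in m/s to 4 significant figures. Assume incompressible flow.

v₂ ≈ 20.60 m/s

By continuity, v₂ = v₁·A₁/A₂ = 5.024·(18.03/4.397) = 20.60 m/s.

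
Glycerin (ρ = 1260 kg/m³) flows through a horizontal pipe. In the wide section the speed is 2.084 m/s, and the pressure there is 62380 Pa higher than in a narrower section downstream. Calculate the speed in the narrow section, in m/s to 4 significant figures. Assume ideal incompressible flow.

Along the level pipe P + ½ρv² is conserved, hence v₂² = v₁² + 2(P₁ − P₂)/ρ.
v₂ = √(2.084² + 2·62380/1260) = √(4.343 + 99.02) = 10.17 m/s.

v₂ = 10.17 m/s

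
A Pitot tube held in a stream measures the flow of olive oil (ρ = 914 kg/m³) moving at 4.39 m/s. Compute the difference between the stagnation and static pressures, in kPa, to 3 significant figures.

ΔP ≈ 8.81 kPa

At the stagnation point the flow is brought to rest, so Bernoulli gives P_stag − P_static = ½ρv².
ΔP = ½·914·4.39² = 8810 Pa.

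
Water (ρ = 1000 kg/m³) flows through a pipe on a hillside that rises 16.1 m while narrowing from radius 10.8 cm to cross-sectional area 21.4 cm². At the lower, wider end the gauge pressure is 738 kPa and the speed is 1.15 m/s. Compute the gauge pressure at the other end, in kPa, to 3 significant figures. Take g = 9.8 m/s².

By continuity, v₂ = v₁·A₁/A₂ = 1.15·(366/21.4) = 19.7 m/s.
Energy conservation along the streamline gives P₂ = P₁ − ½ρ(v₂² − v₁²) − ρg(h₂ − h₁).
P₂ = 738000 + ½·1000·(1.15² − 19.7²) − 1000·9.8·(+16.1) = 738000 + (-193000) − (158000) = 387000 Pa.

P₂ ≈ 387 kPa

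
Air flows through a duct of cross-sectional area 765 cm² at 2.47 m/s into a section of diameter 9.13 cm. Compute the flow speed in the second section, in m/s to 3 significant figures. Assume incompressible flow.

v₂ ≈ 28.9 m/s

The volume flow rate is constant, so v₂ = (A₁/A₂)v₁ = (765/65.5)·2.47 = 28.9 m/s.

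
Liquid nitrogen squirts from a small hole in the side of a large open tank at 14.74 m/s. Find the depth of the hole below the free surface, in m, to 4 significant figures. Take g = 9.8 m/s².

Inverting v = √(2gh) gives h = v² / 2g.
h = 14.74²/(2·9.8) = 217.3/19.60 = 11.09 m.

11.09 m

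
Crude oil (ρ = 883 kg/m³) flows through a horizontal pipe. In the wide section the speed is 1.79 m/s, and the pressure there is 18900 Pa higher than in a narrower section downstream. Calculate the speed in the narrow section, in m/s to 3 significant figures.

Along the level pipe P + ½ρv² is conserved, hence v₂² = v₁² + 2(P₁ − P₂)/ρ.
v₂ = √(1.79² + 2·18900/883) = √(3.20 + 42.8) = 6.78 m/s.

v₂ ≈ 6.78 m/s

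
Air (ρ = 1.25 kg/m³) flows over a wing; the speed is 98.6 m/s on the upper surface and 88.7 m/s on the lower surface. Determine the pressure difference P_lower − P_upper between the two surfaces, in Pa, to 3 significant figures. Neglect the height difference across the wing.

ΔP ≈ 1160 Pa

Bernoulli (same height): P_lower − P_upper = ½ρ(v_upper² − v_lower²).
ΔP = ½·1.25·(98.6² − 88.7²) = 1160 Pa.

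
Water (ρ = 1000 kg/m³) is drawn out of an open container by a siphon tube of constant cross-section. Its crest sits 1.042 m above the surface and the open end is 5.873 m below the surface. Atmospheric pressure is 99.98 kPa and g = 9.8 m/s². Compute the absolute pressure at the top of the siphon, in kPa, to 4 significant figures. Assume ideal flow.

Bernoulli surface→outlet gives ½v² = g·h_out, so v = √(2·9.8·5.873) = 10.73 m/s.
The bore is uniform, so the speed at the crest is the same v. Bernoulli surface→crest: P_atm = P_top + ½ρv² + ρg·h_top.
P_top = 99980 − ½·1000·10.73² − 1000·9.8·1.042 = 32210 Pa.

P_top = 32.21 kPa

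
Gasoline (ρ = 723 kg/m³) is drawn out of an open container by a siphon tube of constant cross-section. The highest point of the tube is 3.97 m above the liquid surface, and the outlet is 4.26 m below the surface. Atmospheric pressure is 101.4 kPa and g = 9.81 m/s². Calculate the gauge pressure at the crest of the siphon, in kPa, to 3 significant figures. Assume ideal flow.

The outlet speed comes from Torricelli: v = √(2g·4.26) = 9.14 m/s.
With constant cross-section the crest speed equals v; applying Bernoulli from the surface up to the crest, P_top = P_atm − ½ρv² − ρg·h_top.
P_top = 101400 − ½·723·9.14² − 723·9.81·3.97 = 43000 Pa. So P_gauge = P_top − P_atm = -58400 Pa.

P_gauge ≈ -58.4 kPa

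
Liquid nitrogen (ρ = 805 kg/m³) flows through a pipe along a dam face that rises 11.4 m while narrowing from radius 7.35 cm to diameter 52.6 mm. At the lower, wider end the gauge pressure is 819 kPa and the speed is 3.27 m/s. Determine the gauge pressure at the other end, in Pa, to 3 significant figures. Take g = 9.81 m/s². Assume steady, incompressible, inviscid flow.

By continuity, v₂ = v₁·A₁/A₂ = 3.27·(170/21.7) = 25.5 m/s.
Energy conservation along the streamline gives P₂ = P₁ − ½ρ(v₂² − v₁²) − ρg(h₂ − h₁).
P₂ = 819000 + ½·805·(3.27² − 25.5²) − 805·9.81·(+11.4) = 819000 + (-258000) − (90000) = 471000 Pa.

P₂ ≈ 471000 Pa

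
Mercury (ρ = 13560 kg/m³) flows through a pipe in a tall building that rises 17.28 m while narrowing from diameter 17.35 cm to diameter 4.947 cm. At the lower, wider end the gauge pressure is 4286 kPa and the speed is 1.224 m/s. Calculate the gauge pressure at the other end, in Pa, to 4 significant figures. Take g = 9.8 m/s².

P₂ ≈ 463000 Pa

Mass conservation (A₁v₁ = A₂v₂) gives v₂ = 1.224 × 236.4/19.22 = 15.06 m/s.
Energy conservation along the streamline gives P₂ = P₁ − ½ρ(v₂² − v₁²) − ρg(h₂ − h₁).
P₂ = 4286000 + ½·13560·(1.224² − 15.06²) − 13560·9.8·(+17.28) = 4286000 + (-1527000) − (2296000) = 463000 Pa.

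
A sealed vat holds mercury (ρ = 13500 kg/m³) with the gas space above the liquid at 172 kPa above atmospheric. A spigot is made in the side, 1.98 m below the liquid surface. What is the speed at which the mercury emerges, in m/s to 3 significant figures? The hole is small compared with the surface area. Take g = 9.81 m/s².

Take point 1 at the surface (v₁ ≈ 0) and point 2 at the hole (at atmospheric pressure). Bernoulli: P₁ + ρg h = P_atm + ½ρv₂².
With P₁ − P_atm = 172000 Pa, v₂ = √(2gh + 2ΔP/ρ) = √(2·9.81·1.98 + 2·172000/13500) = 8.02 m/s.

8.02 m/s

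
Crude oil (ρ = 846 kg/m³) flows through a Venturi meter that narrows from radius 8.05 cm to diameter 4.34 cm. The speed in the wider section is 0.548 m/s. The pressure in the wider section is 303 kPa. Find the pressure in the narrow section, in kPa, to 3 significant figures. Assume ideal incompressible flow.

279 kPa

Continuity gives A₁v₁ = A₂v₂, so v₂ = (204 cm²)/(14.8 cm²) × 0.548 m/s = 7.54 m/s.
Along the horizontal streamline, P + ½ρv² is constant.
P₂ = P₁ − ½ρ(v₂² − v₁²) = 303000 − ½·846·(7.54² − 0.548²) = 303000 − 23900 = 279000 Pa.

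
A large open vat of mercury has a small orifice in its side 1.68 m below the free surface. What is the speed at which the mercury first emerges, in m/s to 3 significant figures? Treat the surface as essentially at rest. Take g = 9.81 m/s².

v ≈ 5.74 m/s

The surface is effectively still and both ends are open, so ½v² = gh and v = √(2·9.81·1.68) = 5.74 m/s.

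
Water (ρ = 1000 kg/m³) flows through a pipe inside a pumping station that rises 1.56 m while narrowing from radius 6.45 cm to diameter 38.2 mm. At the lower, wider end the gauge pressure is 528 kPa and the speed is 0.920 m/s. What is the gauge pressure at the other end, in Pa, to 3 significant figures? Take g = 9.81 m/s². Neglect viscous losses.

Continuity gives A₁v₁ = A₂v₂, so v₂ = (131 cm²)/(11.5 cm²) × 0.920 m/s = 10.5 m/s.
Applying Bernoulli between the two ends and solving for P₂: P₂ = P₁ + ½ρ(v₁² − v₂²) − ρgΔh.
P₂ = 528000 + ½·1000·(0.920² − 10.5²) − 1000·9.81·(+1.56) = 528000 + (-54600) − (15300) = 458000 Pa.

458000 Pa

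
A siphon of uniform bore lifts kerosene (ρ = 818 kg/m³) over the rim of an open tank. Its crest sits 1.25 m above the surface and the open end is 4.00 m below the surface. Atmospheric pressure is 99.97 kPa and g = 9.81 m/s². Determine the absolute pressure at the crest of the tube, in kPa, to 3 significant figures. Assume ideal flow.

The outlet speed comes from Torricelli: v = √(2g·4.00) = 8.86 m/s.
With constant cross-section the crest speed equals v; applying Bernoulli from the surface up to the crest, P_top = P_atm − ½ρv² − ρg·h_top.
P_top = 99970 − ½·818·8.86² − 818·9.81·1.25 = 57800 Pa.

P_top = 57.8 kPa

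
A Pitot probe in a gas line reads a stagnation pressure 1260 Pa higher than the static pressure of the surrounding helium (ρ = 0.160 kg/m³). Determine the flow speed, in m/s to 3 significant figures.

v = 125 m/s

Bernoulli between the free stream and the stagnation point: ½ρv² = P_stag − P_static.
v = √(2ΔP/ρ) = √(2·1260/0.160) = 125 m/s.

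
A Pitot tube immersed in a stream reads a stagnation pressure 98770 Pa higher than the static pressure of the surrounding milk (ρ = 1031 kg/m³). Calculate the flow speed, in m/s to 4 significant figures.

The dynamic pressure equals the rise in static pressure at the stagnation point: ΔP = ½ρv².
v = √(2ΔP/ρ) = √(2·98770/1031) = 13.84 m/s.

13.84 m/s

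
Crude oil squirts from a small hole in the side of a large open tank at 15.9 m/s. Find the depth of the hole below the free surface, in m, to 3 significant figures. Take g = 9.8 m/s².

Torricelli: v = √(2gh), so h = v²/(2g).
h = 15.9²/(2·9.8) = 253/19.60 = 12.9 m.

h ≈ 12.9 m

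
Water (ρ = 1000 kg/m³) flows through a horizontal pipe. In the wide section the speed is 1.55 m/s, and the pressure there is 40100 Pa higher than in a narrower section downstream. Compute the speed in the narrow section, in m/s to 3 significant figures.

Horizontal Bernoulli: P₁ + ½ρv₁² = P₂ + ½ρv₂², so v₂² = v₁² + 2(P₁ − P₂)/ρ.
v₂ = √(1.55² + 2·40100/1000) = √(2.40 + 80.2) = 9.09 m/s.

v₂ = 9.09 m/s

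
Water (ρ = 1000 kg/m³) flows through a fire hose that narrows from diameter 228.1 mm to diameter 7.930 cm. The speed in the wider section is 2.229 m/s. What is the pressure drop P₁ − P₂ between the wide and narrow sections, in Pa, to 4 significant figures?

The volume flow rate is constant, so v₂ = (A₁/A₂)v₁ = (408.6/49.39)·2.229 = 18.44 m/s.
Along the horizontal streamline, P + ½ρv² is constant.
P₁ − P₂ = ½·1000·(18.44² − 2.229²) = ½·1000·335.1 = 167600 Pa.

ΔP ≈ 167600 Pa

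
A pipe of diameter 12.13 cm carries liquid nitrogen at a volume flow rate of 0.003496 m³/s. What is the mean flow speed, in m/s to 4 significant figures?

Q = 0.003496 m³/s = 0.003496 m³/s.
v = Q/A = 0.003496 / 0.01156 = 0.3025 m/s.

v ≈ 0.3025 m/s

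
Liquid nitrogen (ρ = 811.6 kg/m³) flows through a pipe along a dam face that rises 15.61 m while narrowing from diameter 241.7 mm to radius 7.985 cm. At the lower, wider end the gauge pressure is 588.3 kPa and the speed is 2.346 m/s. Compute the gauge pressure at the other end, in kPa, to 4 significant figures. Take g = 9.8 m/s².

P₂ = 454.7 kPa

The volume flow rate is constant, so v₂ = (A₁/A₂)v₁ = (458.8/200.3)·2.346 = 5.374 m/s.
Energy conservation along the streamline gives P₂ = P₁ − ½ρ(v₂² − v₁²) − ρg(h₂ − h₁).
P₂ = 588300 + ½·811.6·(2.346² − 5.374²) − 811.6·9.8·(+15.61) = 588300 + (-9485) − (124200) = 454700 Pa.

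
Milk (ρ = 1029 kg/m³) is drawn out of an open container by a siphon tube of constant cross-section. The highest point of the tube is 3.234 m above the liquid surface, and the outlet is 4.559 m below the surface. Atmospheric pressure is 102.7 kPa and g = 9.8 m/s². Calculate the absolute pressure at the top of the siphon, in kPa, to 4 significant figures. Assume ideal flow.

The outlet speed comes from Torricelli: v = √(2g·4.559) = 9.453 m/s.
Continuity keeps v the same throughout the tube; from surface to crest, P_atm + 0 = P_top + ½ρv² + ρg·h_top.
P_top = 102700 − ½·1029·9.453² − 1029·9.8·3.234 = 24110 Pa.

P_top = 24.11 kPa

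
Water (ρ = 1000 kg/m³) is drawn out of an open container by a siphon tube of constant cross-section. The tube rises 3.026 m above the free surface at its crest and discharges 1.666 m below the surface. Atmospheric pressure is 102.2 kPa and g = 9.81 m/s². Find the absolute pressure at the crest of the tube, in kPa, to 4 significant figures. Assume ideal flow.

From the surface to the outlet (both open to atmosphere, surface at rest): v = √(2g·h_out) = √(2·9.81·1.666) = 5.717 m/s.
The bore is uniform, so the speed at the crest is the same v. Bernoulli surface→crest: P_atm = P_top + ½ρv² + ρg·h_top.
P_top = 102200 − ½·1000·5.717² − 1000·9.81·3.026 = 56170 Pa.

P_top ≈ 56.17 kPa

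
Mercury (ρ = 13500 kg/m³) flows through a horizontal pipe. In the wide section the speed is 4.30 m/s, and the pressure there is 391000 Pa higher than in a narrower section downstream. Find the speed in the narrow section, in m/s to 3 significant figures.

8.74 m/s

Horizontal Bernoulli: P₁ + ½ρv₁² = P₂ + ½ρv₂², so v₂² = v₁² + 2(P₁ − P₂)/ρ.
v₂ = √(4.30² + 2·391000/13500) = √(18.5 + 57.9) = 8.74 m/s.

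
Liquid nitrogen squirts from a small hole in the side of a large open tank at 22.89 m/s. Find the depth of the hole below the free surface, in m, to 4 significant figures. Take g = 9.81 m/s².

h ≈ 26.70 m

Torricelli: v = √(2gh), so h = v²/(2g).
h = 22.89²/(2·9.81) = 524.0/19.62 = 26.70 m.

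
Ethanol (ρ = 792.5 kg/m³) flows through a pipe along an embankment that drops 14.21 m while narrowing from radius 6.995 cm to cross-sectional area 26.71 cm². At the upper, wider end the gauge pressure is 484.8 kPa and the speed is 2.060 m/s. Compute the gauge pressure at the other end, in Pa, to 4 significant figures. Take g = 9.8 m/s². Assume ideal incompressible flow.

The volume flow rate is constant, so v₂ = (A₁/A₂)v₁ = (153.7/26.71)·2.060 = 11.86 m/s.
Applying Bernoulli between the two ends and solving for P₂: P₂ = P₁ + ½ρ(v₁² − v₂²) − ρgΔh.
P₂ = 484800 + ½·792.5·(2.060² − 11.86²) − 792.5·9.8·(−14.21) = 484800 + (-54010) − (-110400) = 541100 Pa.

P₂ ≈ 541100 Pa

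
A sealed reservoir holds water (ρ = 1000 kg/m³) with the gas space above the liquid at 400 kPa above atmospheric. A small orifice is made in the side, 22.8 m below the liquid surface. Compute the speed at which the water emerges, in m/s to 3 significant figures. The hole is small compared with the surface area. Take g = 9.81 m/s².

Take point 1 at the surface (v₁ ≈ 0) and point 2 at the hole (at atmospheric pressure). Bernoulli: P₁ + ρg h = P_atm + ½ρv₂².
With P₁ − P_atm = 400000 Pa, v₂ = √(2gh + 2ΔP/ρ) = √(2·9.81·22.8 + 2·400000/1000) = 35.3 m/s.

v ≈ 35.3 m/s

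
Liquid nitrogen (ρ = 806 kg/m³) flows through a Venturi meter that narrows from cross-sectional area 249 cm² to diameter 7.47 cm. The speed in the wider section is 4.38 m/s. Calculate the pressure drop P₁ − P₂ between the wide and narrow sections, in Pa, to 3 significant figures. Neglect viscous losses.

ΔP = 242000 Pa

The volume flow rate is constant, so v₂ = (A₁/A₂)v₁ = (249/43.8)·4.38 = 24.9 m/s.
Bernoulli (h₁ = h₂): P₁ − P₂ = ½ρ(v₂² − v₁²).
P₁ − P₂ = ½·806·(24.9² − 4.38²) = ½·806·600 = 242000 Pa.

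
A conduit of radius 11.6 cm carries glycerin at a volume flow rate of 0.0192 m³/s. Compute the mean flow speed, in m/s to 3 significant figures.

Q = 0.0192 m³/s = 0.0192 m³/s.
v = Q/A = 0.0192 / 0.0423 = 0.454 m/s.

v = 0.454 m/s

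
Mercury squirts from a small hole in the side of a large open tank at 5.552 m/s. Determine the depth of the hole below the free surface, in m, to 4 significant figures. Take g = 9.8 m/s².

For a small hole in a large open tank, ½v² = gh, giving h = v²/(2g).
h = 5.552²/(2·9.8) = 30.82/19.60 = 1.573 m.

1.573 m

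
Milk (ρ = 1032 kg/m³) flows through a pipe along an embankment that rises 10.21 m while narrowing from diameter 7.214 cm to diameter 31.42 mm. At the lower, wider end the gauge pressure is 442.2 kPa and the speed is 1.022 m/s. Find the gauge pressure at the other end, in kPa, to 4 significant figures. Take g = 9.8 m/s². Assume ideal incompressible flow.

Continuity gives A₁v₁ = A₂v₂, so v₂ = (40.87 cm²)/(7.754 cm²) × 1.022 m/s = 5.388 m/s.
Energy conservation along the streamline gives P₂ = P₁ − ½ρ(v₂² − v₁²) − ρg(h₂ − h₁).
P₂ = 442200 + ½·1032·(1.022² − 5.388²) − 1032·9.8·(+10.21) = 442200 + (-14440) − (103300) = 324500 Pa.

P₂ ≈ 324.5 kPa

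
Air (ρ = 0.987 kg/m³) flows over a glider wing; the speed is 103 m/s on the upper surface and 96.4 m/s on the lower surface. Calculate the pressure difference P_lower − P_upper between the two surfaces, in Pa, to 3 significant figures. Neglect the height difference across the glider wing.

ΔP ≈ 649 Pa

Bernoulli (same height): P_lower − P_upper = ½ρ(v_upper² − v_lower²).
ΔP = ½·0.987·(103² − 96.4²) = 649 Pa.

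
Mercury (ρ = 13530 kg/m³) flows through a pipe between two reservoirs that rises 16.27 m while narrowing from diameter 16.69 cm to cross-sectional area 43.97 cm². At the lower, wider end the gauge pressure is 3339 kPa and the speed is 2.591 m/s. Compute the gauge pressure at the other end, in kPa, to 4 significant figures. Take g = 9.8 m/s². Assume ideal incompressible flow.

P₂ = 102.8 kPa

By continuity, v₂ = v₁·A₁/A₂ = 2.591·(218.8/43.97) = 12.89 m/s.
Applying Bernoulli between the two ends and solving for P₂: P₂ = P₁ + ½ρ(v₁² − v₂²) − ρgΔh.
P₂ = 3339000 + ½·13530·(2.591² − 12.89²) − 13530·9.8·(+16.27) = 3339000 + (-1079000) − (2157000) = 102800 Pa.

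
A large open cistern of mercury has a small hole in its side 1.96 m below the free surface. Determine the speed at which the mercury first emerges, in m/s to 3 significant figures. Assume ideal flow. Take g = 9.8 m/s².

v ≈ 6.20 m/s

The surface is effectively still and both ends are open, so ½v² = gh and v = √(2·9.8·1.96) = 6.20 m/s.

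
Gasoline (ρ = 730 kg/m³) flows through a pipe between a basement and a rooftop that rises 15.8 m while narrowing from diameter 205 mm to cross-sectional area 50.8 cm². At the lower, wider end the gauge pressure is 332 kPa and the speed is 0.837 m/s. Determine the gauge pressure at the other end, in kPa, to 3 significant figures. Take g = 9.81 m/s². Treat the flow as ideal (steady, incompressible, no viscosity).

Continuity gives A₁v₁ = A₂v₂, so v₂ = (330 cm²)/(50.8 cm²) × 0.837 m/s = 5.44 m/s.
Energy conservation along the streamline gives P₂ = P₁ − ½ρ(v₂² − v₁²) − ρg(h₂ − h₁).
P₂ = 332000 + ½·730·(0.837² − 5.44²) − 730·9.81·(+15.8) = 332000 + (-10500) − (113000) = 208000 Pa.

208 kPa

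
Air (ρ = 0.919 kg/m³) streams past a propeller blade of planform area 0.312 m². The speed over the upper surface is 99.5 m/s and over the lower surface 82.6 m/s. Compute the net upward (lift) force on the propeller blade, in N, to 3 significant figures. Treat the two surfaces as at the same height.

F = 441 N

With equal heights on the two surfaces, Bernoulli gives P_lower − P_upper = ½ρ(v_upper² − v_lower²).
ΔP = ½·0.919·(99.5² − 82.6²) = 1410 Pa.
Lift = ΔP · A = 1410 × 0.312 = 441 N.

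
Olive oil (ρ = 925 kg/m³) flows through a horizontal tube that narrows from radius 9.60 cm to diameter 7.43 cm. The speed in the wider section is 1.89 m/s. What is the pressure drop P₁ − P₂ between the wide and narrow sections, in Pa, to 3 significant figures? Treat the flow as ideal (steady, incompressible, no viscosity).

By continuity, v₂ = v₁·A₁/A₂ = 1.89·(290/43.4) = 12.6 m/s.
The pipe is horizontal, so Bernoulli reduces to P₁ + ½ρv₁² = P₂ + ½ρv₂².
P₁ − P₂ = ½·925·(12.6² − 1.89²) = ½·925·156 = 72000 Pa.

ΔP = 72000 Pa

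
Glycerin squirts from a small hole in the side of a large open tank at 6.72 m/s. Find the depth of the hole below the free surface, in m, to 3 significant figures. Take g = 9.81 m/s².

h = 2.30 m

For a small hole in a large open tank, ½v² = gh, giving h = v²/(2g).
h = 6.72²/(2·9.81) = 45.2/19.62 = 2.30 m.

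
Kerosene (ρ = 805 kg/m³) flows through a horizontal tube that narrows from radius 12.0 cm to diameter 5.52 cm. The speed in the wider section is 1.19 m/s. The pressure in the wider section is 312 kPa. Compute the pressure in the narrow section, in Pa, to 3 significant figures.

109000 Pa

Continuity gives A₁v₁ = A₂v₂, so v₂ = (452 cm²)/(23.9 cm²) × 1.19 m/s = 22.5 m/s.
With no height change, Bernoulli's equation is P₁ + ½ρv₁² = P₂ + ½ρv₂².
P₂ = P₁ − ½ρ(v₂² − v₁²) = 312000 − ½·805·(22.5² − 1.19²) = 312000 − 203000 = 109000 Pa.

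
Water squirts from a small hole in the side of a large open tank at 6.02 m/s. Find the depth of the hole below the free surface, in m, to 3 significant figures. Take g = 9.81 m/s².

For a small hole in a large open tank, ½v² = gh, giving h = v²/(2g).
h = 6.02²/(2·9.81) = 36.2/19.62 = 1.85 m.

1.85 m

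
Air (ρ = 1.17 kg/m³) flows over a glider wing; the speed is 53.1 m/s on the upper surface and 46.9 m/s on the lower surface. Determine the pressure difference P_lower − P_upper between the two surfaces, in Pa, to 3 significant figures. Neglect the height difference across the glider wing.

With negligible Δh, P + ½ρv² is constant, so P_low − P_up = ½ρ(v_up² − v_low²).
ΔP = ½·1.17·(53.1² − 46.9²) = 363 Pa.

ΔP = 363 Pa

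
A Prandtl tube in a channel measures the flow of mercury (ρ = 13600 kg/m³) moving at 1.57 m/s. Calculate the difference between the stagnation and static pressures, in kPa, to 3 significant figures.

ΔP ≈ 16.8 kPa

At the stagnation point the flow is brought to rest, so Bernoulli gives P_stag − P_static = ½ρv².
ΔP = ½·13600·1.57² = 16800 Pa.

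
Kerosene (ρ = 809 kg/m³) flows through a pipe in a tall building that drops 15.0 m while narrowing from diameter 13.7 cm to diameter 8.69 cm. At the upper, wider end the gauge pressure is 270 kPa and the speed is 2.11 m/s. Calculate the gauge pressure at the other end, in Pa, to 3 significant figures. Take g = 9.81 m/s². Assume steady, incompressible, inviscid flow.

Continuity gives A₁v₁ = A₂v₂, so v₂ = (147 cm²)/(59.3 cm²) × 2.11 m/s = 5.24 m/s.
Applying Bernoulli between the two ends and solving for P₂: P₂ = P₁ + ½ρ(v₁² − v₂²) − ρgΔh.
P₂ = 270000 + ½·809·(2.11² − 5.24²) − 809·9.81·(−15.0) = 270000 + (-9320) − (-119000) = 380000 Pa.

P₂ = 380000 Pa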